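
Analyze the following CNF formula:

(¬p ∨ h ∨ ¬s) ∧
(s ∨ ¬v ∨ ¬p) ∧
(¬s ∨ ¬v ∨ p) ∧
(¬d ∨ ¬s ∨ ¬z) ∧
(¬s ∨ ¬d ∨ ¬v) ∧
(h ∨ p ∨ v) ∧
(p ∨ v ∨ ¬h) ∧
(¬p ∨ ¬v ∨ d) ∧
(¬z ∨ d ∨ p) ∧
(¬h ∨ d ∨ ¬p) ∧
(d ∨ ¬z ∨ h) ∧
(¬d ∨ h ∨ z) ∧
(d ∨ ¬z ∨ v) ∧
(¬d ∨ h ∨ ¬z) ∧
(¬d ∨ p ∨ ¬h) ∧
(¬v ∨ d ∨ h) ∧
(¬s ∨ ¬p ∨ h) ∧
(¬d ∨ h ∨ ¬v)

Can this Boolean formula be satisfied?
Yes

Yes, the formula is satisfiable.

One satisfying assignment is: h=False, d=False, v=False, s=False, z=False, p=True

Verification: With this assignment, all 18 clauses evaluate to true.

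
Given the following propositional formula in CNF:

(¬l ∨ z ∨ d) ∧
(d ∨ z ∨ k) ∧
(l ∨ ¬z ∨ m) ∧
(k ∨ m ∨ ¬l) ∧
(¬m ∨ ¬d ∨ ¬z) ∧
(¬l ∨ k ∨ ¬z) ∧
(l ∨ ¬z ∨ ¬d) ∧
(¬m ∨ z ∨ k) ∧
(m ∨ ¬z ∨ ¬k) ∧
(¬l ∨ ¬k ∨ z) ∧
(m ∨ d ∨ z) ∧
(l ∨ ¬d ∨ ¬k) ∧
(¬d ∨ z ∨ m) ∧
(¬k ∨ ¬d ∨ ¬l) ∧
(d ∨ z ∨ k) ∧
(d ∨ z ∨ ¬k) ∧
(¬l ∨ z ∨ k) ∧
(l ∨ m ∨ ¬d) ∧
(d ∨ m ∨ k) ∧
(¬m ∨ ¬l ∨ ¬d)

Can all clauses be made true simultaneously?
Yes

Yes, the formula is satisfiable.

One satisfying assignment is: l=False, z=True, k=False, m=True, d=False

Verification: With this assignment, all 20 clauses evaluate to true.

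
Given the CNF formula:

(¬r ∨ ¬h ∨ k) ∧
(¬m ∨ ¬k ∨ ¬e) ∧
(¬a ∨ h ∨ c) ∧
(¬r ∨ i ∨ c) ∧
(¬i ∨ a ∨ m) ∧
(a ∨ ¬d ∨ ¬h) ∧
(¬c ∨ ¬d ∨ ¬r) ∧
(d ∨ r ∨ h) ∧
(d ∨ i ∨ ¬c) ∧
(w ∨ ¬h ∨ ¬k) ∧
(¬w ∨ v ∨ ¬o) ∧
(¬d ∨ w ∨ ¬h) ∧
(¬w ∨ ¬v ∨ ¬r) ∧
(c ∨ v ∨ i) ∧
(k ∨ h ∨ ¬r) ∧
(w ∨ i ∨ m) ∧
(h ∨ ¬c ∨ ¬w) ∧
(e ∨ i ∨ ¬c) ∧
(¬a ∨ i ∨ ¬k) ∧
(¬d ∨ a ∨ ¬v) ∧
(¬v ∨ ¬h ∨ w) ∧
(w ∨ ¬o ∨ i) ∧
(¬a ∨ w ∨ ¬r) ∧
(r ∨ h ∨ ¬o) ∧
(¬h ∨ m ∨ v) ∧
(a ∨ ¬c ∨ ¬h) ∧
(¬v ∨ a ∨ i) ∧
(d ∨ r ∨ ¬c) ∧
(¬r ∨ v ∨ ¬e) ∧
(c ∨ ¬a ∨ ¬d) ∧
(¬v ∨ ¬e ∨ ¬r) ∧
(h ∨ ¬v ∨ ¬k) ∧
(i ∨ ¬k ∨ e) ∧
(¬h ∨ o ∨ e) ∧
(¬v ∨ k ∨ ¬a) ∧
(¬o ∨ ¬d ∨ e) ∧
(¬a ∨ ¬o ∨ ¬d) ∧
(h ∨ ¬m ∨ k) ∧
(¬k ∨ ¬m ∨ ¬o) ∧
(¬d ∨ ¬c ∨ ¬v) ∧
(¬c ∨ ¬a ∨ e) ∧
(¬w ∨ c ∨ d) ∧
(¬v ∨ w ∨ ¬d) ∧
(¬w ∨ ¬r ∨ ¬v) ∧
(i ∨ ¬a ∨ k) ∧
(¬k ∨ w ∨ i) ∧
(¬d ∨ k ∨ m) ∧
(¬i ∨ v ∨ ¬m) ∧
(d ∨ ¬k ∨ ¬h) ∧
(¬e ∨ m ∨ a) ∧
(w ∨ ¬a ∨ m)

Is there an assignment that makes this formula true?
No

No, the formula is not satisfiable.

No assignment of truth values to the variables can make all 51 clauses true simultaneously.

The formula is UNSAT (unsatisfiable).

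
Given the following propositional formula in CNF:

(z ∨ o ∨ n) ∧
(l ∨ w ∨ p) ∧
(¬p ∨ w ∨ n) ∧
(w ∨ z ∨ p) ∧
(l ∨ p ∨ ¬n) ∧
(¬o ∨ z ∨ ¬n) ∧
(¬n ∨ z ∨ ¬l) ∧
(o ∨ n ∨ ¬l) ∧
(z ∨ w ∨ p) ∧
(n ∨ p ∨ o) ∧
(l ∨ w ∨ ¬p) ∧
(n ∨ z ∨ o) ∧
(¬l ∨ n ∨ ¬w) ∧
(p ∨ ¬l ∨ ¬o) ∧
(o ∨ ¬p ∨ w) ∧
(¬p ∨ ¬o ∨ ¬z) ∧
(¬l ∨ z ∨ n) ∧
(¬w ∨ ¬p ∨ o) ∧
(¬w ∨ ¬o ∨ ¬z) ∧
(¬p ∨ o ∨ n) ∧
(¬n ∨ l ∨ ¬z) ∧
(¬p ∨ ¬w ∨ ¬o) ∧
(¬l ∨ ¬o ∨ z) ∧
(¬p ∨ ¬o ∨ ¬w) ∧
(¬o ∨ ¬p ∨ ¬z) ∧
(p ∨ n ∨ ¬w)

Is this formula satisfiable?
Yes

Yes, the formula is satisfiable.

One satisfying assignment is: n=True, z=True, o=False, l=True, p=False, w=False

Verification: With this assignment, all 26 clauses evaluate to true.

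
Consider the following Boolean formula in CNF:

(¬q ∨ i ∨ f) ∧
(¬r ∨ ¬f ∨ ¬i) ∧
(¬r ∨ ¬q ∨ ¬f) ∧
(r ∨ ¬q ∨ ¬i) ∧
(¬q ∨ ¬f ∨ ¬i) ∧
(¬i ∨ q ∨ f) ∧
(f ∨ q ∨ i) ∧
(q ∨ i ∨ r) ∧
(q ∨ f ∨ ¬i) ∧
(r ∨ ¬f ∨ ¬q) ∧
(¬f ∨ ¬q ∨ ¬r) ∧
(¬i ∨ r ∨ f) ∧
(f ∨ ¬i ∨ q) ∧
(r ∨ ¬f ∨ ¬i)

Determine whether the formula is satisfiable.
Yes

Yes, the formula is satisfiable.

One satisfying assignment is: r=True, i=True, q=True, f=False

Verification: With this assignment, all 14 clauses evaluate to true.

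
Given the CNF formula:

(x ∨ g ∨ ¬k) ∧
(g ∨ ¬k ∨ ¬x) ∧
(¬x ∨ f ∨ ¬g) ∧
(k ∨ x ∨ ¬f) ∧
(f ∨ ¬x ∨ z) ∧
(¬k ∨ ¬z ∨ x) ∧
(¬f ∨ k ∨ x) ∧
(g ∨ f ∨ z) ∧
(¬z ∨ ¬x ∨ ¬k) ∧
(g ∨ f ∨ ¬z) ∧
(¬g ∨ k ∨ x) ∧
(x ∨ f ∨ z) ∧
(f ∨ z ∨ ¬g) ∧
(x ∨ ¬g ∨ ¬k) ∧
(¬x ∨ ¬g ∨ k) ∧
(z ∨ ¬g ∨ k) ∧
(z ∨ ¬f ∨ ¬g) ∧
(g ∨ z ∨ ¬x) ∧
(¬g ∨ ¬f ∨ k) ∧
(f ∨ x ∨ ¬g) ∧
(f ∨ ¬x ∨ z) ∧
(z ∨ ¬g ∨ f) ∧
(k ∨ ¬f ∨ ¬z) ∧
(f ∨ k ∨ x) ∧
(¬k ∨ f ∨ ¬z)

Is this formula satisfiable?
No

No, the formula is not satisfiable.

No assignment of truth values to the variables can make all 25 clauses true simultaneously.

The formula is UNSAT (unsatisfiable).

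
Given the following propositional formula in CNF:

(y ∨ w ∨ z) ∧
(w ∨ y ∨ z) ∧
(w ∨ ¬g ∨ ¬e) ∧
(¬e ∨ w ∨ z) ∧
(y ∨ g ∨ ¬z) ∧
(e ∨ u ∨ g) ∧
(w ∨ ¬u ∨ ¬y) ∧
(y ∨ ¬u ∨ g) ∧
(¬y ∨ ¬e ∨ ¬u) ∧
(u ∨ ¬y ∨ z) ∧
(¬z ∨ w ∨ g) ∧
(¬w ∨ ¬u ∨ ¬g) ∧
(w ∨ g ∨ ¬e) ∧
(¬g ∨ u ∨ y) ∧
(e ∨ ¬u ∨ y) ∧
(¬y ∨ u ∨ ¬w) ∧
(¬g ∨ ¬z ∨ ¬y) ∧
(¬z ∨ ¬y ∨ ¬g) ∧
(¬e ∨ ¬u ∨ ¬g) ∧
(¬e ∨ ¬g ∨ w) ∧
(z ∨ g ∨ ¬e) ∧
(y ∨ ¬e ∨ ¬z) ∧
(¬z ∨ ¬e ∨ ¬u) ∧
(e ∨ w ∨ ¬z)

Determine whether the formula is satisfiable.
Yes

Yes, the formula is satisfiable.

One satisfying assignment is: g=False, y=True, w=True, u=True, z=False, e=False

Verification: With this assignment, all 24 clauses evaluate to true.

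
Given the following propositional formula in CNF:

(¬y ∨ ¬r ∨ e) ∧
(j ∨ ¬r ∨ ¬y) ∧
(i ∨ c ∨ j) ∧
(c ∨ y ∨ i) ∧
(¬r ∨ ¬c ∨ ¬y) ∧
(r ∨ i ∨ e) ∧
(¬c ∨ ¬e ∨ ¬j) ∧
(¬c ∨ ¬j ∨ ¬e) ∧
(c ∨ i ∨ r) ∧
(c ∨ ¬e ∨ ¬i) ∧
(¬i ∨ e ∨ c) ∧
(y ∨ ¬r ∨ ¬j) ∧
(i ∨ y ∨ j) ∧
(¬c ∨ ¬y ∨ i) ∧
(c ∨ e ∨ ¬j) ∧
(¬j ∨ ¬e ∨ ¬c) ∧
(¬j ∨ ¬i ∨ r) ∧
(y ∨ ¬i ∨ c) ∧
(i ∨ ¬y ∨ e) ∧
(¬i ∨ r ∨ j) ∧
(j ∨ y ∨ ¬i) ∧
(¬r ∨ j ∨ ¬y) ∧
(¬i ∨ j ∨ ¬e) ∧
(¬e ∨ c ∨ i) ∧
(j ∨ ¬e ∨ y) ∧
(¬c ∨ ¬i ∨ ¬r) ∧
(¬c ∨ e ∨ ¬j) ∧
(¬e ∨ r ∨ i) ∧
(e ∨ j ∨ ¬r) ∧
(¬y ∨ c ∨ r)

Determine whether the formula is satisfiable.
No

No, the formula is not satisfiable.

No assignment of truth values to the variables can make all 30 clauses true simultaneously.

The formula is UNSAT (unsatisfiable).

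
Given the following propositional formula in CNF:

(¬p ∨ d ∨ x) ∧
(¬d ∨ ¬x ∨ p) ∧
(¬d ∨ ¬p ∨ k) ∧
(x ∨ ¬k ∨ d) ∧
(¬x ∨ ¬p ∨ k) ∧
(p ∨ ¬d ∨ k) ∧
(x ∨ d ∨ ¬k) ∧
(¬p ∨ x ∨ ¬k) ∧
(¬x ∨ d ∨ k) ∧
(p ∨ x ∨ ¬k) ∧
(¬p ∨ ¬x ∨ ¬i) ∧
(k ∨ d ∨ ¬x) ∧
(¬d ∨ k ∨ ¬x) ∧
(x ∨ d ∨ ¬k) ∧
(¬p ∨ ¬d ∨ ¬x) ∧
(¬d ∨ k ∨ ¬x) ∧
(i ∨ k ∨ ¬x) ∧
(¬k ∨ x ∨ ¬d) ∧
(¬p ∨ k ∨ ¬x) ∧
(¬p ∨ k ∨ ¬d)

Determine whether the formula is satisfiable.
Yes

Yes, the formula is satisfiable.

One satisfying assignment is: x=False, i=False, k=False, p=False, d=False

Verification: With this assignment, all 20 clauses evaluate to true.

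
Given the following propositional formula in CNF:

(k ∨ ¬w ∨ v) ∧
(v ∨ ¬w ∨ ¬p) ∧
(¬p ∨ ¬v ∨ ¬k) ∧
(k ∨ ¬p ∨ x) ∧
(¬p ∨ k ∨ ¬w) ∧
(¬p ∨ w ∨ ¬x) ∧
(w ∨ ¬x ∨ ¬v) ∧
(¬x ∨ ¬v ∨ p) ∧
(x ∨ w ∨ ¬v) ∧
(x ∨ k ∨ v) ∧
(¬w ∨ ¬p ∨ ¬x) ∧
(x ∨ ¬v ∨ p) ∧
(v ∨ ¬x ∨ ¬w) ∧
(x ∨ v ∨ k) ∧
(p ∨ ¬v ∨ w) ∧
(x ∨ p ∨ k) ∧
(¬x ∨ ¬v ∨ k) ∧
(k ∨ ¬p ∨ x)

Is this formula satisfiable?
Yes

Yes, the formula is satisfiable.

One satisfying assignment is: v=False, p=False, x=True, k=False, w=False

Verification: With this assignment, all 18 clauses evaluate to true.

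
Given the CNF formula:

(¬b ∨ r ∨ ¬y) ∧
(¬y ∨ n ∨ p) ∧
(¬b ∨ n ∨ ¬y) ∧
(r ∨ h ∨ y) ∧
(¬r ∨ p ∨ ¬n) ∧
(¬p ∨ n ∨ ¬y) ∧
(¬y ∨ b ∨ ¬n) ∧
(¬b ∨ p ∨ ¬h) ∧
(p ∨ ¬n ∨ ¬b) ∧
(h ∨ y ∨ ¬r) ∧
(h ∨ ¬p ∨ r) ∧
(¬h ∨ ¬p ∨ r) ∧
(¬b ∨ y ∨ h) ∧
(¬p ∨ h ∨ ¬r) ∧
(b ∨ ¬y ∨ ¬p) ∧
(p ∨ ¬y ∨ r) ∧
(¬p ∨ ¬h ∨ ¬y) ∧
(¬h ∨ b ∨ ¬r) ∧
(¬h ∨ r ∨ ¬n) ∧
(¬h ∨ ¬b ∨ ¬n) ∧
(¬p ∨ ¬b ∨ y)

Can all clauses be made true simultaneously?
Yes

Yes, the formula is satisfiable.

One satisfying assignment is: r=False, p=False, y=False, b=False, h=True, n=False

Verification: With this assignment, all 21 clauses evaluate to true.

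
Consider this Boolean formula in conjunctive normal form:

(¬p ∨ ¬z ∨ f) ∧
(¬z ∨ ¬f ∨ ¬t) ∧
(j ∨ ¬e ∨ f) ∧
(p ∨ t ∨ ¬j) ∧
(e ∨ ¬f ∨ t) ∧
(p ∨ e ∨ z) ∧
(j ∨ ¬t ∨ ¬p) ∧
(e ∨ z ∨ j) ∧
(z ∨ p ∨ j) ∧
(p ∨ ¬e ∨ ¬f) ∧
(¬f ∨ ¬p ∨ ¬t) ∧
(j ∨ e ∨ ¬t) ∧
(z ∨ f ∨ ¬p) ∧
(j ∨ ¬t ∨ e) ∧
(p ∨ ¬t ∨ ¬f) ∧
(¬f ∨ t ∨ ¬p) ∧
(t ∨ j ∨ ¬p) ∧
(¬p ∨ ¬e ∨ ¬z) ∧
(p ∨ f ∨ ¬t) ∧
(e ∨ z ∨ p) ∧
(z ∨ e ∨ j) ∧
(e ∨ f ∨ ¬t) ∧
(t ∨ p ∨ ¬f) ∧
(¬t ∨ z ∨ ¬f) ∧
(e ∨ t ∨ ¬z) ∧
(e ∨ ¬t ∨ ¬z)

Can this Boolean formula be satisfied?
No

No, the formula is not satisfiable.

No assignment of truth values to the variables can make all 26 clauses true simultaneously.

The formula is UNSAT (unsatisfiable).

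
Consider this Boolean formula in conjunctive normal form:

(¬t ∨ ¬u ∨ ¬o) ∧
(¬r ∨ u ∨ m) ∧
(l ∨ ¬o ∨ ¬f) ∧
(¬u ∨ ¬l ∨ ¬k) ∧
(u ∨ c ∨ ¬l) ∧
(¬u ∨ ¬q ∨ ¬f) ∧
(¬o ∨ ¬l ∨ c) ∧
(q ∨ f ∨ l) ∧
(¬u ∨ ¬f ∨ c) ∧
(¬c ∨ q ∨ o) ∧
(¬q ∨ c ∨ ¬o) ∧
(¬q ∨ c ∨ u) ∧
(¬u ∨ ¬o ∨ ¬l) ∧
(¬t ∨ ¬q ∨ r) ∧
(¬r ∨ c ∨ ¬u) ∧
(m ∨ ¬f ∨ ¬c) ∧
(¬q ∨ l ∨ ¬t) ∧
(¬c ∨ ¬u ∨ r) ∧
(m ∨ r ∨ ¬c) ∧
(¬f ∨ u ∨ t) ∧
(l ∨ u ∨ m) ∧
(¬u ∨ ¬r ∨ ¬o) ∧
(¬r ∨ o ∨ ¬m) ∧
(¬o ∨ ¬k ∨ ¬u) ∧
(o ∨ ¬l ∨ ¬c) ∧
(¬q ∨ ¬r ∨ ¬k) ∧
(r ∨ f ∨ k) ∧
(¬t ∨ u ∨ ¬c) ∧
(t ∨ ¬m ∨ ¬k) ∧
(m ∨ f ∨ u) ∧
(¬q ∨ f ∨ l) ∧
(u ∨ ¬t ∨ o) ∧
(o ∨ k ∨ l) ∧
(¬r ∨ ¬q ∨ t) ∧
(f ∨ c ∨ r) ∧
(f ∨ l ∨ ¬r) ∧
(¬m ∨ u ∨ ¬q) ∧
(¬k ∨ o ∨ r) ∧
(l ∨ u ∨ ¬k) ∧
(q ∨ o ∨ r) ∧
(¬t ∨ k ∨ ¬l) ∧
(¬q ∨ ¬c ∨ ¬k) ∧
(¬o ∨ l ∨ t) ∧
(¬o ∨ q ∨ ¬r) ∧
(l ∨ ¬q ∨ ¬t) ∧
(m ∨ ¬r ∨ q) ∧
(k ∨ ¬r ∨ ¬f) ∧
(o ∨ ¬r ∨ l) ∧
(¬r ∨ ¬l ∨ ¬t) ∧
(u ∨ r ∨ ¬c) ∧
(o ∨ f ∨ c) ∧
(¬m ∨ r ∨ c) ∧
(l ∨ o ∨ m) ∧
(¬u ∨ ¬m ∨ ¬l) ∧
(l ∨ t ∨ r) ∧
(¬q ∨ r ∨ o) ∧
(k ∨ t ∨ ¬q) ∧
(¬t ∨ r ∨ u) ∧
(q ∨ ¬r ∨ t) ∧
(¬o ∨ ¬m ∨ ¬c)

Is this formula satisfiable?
No

No, the formula is not satisfiable.

No assignment of truth values to the variables can make all 60 clauses true simultaneously.

The formula is UNSAT (unsatisfiable).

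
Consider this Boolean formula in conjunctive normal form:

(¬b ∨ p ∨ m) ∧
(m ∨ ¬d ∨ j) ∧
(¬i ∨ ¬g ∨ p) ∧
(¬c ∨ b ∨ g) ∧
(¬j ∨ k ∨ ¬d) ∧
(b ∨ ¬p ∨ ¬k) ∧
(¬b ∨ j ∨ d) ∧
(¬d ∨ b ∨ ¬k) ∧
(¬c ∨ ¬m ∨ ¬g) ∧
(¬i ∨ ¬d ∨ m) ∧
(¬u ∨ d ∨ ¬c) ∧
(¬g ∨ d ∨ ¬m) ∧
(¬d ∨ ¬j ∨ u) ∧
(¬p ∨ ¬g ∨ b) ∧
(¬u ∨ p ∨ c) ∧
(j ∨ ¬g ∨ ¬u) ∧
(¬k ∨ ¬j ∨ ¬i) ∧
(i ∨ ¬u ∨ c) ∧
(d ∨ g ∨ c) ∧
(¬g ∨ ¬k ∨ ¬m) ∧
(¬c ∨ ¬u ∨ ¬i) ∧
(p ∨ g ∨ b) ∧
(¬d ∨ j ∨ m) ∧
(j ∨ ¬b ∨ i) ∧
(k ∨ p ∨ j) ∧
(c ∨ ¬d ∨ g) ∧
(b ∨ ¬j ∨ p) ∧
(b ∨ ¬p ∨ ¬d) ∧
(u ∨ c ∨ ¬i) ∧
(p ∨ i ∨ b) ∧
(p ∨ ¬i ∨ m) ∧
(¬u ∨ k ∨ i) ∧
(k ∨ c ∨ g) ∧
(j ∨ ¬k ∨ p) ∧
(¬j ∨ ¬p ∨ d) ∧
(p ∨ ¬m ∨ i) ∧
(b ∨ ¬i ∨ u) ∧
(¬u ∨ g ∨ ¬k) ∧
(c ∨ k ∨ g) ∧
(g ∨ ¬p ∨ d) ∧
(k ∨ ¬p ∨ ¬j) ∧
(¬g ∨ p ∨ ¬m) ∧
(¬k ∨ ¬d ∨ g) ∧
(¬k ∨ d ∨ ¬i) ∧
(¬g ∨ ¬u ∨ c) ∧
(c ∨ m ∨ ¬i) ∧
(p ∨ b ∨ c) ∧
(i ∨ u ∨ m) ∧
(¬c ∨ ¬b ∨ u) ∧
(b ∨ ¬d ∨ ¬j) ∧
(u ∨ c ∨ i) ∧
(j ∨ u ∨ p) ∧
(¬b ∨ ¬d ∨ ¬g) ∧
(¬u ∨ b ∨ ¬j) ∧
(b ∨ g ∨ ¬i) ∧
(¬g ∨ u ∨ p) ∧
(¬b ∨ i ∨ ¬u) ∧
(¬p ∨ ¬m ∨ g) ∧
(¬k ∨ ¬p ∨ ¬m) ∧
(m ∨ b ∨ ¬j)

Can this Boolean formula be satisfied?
No

No, the formula is not satisfiable.

No assignment of truth values to the variables can make all 60 clauses true simultaneously.

The formula is UNSAT (unsatisfiable).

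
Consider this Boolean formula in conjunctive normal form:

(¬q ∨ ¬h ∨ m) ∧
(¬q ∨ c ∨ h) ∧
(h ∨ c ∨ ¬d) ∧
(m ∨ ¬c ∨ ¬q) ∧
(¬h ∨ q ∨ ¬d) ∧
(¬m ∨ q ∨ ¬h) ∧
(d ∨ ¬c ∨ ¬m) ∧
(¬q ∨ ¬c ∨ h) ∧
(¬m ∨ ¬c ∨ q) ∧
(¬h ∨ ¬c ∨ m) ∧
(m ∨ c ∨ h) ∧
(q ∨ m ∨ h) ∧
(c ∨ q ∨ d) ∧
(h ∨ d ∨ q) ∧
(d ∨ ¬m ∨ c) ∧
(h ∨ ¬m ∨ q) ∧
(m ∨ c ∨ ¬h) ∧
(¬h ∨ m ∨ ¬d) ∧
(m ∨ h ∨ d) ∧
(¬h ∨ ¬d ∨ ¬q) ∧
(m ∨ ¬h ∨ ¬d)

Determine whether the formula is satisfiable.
No

No, the formula is not satisfiable.

No assignment of truth values to the variables can make all 21 clauses true simultaneously.

The formula is UNSAT (unsatisfiable).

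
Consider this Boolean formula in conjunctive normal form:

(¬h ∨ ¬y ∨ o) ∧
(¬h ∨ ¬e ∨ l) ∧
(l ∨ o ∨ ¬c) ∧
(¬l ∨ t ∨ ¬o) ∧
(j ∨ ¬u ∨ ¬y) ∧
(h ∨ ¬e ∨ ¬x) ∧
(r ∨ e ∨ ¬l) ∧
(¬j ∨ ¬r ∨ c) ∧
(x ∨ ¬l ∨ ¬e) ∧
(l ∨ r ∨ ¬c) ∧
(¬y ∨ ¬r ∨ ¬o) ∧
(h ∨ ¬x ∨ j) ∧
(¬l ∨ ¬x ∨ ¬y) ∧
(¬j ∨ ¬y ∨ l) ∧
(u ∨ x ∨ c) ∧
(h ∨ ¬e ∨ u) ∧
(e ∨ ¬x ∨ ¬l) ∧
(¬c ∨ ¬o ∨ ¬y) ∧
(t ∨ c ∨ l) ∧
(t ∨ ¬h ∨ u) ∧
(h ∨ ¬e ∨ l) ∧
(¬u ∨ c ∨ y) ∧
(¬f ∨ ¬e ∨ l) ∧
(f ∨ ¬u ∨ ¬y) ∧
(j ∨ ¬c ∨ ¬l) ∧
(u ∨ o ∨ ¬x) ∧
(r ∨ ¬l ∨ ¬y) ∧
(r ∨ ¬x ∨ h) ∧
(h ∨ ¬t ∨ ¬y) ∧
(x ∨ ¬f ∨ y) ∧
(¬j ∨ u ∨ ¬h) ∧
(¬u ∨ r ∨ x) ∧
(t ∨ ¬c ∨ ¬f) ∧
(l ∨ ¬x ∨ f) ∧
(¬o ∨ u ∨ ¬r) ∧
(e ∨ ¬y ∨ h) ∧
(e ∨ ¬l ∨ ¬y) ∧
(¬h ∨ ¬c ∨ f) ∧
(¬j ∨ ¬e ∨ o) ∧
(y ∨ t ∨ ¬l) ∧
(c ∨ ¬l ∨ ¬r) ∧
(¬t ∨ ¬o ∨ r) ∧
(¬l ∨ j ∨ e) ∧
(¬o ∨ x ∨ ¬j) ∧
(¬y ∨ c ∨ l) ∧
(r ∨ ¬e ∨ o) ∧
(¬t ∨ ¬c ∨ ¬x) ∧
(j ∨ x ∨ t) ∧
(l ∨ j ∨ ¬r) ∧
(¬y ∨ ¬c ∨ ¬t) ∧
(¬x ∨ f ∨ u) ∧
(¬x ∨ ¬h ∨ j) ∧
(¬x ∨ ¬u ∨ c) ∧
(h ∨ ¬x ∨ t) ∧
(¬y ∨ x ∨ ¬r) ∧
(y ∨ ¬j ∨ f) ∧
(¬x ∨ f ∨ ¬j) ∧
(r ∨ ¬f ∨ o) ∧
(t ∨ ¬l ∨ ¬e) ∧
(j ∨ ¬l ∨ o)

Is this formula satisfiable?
No

No, the formula is not satisfiable.

No assignment of truth values to the variables can make all 60 clauses true simultaneously.

The formula is UNSAT (unsatisfiable).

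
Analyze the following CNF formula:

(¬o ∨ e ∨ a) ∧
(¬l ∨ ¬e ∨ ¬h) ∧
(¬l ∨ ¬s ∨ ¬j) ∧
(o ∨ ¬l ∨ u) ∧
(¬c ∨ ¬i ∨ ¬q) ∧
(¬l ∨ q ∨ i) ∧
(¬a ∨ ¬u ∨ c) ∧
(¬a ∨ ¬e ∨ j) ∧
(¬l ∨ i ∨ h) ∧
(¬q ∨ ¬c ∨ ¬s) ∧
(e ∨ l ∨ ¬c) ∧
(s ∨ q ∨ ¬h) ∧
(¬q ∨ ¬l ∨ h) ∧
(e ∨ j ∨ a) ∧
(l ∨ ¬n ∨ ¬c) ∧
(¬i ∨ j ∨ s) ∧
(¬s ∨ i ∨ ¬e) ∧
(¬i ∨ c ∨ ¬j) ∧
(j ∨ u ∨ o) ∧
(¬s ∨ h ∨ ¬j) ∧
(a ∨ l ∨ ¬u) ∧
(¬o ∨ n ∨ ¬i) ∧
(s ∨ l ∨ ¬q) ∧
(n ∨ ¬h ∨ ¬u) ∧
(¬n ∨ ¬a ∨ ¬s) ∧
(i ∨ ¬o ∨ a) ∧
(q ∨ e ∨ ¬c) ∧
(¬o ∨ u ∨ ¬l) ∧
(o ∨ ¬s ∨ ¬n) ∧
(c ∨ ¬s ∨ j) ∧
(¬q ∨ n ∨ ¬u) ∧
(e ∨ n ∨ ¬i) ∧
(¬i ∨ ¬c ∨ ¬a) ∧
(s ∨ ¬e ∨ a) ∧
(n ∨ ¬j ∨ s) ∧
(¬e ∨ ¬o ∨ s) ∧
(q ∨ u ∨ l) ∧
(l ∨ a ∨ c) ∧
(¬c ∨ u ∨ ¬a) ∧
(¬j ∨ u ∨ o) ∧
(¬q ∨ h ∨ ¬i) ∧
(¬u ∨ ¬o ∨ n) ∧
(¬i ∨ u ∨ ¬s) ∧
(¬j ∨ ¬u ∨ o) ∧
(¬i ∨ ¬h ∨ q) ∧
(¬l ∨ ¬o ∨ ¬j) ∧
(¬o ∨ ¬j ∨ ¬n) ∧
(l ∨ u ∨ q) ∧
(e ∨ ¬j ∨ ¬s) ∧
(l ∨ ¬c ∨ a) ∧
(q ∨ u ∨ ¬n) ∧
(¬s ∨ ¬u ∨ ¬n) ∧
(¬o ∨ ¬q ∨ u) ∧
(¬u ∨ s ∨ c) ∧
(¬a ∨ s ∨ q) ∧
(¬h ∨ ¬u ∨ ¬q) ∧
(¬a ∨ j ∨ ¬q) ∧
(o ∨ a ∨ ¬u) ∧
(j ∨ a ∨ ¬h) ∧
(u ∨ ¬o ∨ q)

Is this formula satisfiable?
No

No, the formula is not satisfiable.

No assignment of truth values to the variables can make all 60 clauses true simultaneously.

The formula is UNSAT (unsatisfiable).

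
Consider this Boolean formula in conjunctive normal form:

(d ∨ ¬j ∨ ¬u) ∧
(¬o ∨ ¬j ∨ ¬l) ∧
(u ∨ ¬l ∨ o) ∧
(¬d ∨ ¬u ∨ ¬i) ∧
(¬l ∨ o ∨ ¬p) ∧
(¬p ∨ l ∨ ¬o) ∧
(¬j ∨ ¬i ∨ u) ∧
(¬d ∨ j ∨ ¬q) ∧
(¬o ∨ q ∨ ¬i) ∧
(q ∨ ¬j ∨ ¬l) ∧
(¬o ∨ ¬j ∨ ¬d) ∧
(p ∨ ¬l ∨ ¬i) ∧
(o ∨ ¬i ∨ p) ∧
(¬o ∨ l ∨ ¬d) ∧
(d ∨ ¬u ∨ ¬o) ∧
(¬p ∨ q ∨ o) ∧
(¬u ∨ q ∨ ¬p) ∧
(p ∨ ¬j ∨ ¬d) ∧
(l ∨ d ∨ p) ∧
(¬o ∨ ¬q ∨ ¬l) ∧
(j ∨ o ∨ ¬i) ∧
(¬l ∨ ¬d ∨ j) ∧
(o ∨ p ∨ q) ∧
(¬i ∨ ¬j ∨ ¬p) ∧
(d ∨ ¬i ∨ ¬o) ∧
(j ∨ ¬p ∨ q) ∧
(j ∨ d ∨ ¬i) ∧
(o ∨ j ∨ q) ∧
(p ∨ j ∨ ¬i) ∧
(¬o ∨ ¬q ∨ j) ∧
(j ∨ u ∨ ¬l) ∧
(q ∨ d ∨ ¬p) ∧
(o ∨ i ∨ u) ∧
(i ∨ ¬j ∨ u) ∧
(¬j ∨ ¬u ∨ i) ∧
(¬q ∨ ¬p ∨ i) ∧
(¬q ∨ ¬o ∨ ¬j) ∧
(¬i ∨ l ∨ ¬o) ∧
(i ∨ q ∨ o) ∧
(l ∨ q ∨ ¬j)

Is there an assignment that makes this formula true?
Yes

Yes, the formula is satisfiable.

One satisfying assignment is: i=False, d=False, j=False, q=True, u=True, o=False, p=False, l=True

Verification: With this assignment, all 40 clauses evaluate to true.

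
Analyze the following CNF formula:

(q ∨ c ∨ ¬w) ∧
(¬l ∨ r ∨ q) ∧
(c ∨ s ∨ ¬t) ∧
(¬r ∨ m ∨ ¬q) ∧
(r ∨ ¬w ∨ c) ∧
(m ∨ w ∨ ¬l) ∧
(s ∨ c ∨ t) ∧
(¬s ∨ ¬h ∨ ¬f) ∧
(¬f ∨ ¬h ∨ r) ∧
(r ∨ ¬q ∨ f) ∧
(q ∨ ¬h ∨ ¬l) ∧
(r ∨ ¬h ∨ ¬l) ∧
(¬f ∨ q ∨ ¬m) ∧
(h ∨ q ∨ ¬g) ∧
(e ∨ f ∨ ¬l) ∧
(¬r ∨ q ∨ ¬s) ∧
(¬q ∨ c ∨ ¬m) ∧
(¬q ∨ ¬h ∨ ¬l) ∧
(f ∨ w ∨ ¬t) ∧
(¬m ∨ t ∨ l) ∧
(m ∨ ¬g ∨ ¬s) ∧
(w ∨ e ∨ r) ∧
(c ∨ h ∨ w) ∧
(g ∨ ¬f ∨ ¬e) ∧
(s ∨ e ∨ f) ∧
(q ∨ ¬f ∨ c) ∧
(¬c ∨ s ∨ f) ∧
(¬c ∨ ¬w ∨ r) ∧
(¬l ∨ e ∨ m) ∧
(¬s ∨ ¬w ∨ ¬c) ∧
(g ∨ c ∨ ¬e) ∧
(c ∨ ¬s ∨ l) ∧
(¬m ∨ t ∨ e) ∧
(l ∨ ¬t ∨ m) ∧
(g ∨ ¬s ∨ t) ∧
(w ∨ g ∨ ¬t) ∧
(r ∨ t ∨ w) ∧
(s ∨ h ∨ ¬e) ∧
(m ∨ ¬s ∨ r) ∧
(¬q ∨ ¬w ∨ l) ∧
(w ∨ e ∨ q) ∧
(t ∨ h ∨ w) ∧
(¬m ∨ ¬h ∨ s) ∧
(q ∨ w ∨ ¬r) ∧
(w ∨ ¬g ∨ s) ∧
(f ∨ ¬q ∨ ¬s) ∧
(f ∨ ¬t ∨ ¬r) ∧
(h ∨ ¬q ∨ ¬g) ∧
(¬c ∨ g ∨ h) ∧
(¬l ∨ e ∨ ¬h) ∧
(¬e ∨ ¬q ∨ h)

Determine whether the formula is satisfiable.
Yes

Yes, the formula is satisfiable.

One satisfying assignment is: r=True, w=True, f=True, q=False, c=True, e=False, g=False, m=False, l=False, s=False, h=True, t=False

Verification: With this assignment, all 51 clauses evaluate to true.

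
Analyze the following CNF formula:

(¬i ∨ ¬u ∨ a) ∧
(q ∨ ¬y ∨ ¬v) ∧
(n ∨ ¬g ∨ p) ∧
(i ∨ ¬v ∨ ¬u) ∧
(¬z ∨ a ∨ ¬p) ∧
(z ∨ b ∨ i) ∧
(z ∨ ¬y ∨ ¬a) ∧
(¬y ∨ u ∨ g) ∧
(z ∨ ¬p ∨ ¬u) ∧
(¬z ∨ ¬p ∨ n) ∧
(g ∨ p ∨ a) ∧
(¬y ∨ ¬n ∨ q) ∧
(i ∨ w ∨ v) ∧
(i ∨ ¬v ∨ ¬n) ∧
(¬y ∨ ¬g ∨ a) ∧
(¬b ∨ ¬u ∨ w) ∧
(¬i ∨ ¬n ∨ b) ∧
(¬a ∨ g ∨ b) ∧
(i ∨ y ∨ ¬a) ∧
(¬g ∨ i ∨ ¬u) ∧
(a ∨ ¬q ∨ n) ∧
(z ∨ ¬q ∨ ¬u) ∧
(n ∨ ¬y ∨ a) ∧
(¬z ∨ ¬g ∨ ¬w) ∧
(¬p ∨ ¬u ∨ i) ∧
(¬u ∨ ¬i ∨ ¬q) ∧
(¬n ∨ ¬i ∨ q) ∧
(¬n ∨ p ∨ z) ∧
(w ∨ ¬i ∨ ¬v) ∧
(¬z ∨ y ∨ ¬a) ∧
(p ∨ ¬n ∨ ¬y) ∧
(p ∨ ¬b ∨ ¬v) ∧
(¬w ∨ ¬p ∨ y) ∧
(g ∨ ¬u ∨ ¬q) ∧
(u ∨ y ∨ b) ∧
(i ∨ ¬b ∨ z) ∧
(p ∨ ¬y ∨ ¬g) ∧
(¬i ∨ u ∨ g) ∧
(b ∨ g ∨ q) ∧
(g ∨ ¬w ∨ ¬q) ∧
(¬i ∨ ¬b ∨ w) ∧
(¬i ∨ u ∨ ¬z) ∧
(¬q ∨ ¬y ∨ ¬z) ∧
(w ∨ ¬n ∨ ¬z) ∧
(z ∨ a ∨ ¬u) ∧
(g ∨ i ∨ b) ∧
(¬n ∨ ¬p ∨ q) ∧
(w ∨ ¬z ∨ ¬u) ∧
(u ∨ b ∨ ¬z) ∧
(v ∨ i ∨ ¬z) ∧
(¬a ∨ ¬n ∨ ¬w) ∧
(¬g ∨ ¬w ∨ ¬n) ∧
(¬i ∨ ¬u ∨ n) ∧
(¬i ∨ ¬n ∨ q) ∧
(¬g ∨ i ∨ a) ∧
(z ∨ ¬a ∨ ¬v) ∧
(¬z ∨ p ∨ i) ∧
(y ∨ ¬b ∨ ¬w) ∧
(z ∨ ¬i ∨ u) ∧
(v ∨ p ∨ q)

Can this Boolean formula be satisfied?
No

No, the formula is not satisfiable.

No assignment of truth values to the variables can make all 60 clauses true simultaneously.

The formula is UNSAT (unsatisfiable).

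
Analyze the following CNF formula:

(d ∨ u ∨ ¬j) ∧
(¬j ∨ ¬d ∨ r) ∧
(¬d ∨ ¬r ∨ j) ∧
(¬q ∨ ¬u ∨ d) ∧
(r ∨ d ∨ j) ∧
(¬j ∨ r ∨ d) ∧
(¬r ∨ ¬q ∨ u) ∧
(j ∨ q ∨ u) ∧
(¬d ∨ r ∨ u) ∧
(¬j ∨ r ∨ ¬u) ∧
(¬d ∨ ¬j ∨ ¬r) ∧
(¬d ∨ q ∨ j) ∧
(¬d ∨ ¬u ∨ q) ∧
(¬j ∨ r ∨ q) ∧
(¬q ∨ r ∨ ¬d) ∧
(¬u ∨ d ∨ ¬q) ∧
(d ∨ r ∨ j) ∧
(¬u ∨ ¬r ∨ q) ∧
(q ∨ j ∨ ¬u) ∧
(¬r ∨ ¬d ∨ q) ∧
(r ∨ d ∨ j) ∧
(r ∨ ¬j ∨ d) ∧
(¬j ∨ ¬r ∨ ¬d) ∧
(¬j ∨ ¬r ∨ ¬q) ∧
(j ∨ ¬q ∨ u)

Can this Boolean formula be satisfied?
No

No, the formula is not satisfiable.

No assignment of truth values to the variables can make all 25 clauses true simultaneously.

The formula is UNSAT (unsatisfiable).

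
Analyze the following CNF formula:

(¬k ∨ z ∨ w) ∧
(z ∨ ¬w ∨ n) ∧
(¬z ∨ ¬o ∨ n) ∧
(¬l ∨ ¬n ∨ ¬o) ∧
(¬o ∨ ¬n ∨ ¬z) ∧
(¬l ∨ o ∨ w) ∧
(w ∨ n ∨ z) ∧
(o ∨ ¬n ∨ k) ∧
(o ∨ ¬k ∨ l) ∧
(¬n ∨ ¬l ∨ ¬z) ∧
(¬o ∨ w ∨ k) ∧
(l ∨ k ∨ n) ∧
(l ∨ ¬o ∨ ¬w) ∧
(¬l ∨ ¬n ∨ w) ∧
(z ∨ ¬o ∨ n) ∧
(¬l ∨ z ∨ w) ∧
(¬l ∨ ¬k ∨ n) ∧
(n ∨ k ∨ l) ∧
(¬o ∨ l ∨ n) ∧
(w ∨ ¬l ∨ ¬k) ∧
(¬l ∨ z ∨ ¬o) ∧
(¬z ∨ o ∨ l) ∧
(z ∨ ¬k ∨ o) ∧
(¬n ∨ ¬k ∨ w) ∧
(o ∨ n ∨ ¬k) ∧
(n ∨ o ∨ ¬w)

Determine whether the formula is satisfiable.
No

No, the formula is not satisfiable.

No assignment of truth values to the variables can make all 26 clauses true simultaneously.

The formula is UNSAT (unsatisfiable).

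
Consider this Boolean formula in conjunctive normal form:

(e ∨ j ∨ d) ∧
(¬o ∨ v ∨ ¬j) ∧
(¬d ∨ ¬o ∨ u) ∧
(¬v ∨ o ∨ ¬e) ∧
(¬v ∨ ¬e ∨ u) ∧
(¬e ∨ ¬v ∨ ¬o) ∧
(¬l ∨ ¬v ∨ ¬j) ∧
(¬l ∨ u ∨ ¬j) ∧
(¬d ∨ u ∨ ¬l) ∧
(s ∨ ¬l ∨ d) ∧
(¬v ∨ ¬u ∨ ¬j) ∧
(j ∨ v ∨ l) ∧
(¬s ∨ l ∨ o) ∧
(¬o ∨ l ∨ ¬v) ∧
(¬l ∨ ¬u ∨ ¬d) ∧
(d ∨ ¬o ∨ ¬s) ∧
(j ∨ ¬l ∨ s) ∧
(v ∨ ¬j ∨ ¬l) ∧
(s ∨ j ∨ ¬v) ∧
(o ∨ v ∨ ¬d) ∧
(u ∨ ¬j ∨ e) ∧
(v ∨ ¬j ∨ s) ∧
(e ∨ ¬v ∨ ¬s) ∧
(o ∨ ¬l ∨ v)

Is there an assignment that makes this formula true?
No

No, the formula is not satisfiable.

No assignment of truth values to the variables can make all 24 clauses true simultaneously.

The formula is UNSAT (unsatisfiable).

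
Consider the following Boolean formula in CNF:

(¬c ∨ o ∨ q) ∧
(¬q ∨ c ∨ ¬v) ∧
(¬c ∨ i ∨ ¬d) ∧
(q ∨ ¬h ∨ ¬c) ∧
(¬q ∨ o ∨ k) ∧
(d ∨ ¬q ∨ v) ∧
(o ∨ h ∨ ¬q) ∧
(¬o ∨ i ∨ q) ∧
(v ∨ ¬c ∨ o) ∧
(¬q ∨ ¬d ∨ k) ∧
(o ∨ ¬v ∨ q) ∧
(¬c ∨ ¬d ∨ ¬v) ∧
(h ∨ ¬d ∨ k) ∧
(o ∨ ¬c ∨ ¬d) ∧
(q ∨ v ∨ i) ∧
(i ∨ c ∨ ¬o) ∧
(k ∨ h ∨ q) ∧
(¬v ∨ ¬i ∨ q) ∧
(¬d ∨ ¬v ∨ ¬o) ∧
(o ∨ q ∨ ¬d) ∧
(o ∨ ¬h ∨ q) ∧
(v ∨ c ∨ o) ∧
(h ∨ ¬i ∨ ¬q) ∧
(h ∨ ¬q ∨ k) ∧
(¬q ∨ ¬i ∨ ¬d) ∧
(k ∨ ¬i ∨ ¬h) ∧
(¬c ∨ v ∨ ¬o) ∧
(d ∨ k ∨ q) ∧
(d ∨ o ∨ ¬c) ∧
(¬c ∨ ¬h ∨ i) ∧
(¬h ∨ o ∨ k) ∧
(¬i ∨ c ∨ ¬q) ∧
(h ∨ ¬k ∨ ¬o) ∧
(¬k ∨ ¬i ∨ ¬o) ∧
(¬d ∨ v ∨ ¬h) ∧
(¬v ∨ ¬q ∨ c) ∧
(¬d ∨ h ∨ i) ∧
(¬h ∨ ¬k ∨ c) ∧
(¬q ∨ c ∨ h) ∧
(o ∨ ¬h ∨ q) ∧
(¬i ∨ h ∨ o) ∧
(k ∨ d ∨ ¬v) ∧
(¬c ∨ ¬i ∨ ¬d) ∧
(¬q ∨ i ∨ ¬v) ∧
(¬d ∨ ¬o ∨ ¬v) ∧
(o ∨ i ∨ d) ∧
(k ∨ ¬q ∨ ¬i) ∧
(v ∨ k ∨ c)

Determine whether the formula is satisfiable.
No

No, the formula is not satisfiable.

No assignment of truth values to the variables can make all 48 clauses true simultaneously.

The formula is UNSAT (unsatisfiable).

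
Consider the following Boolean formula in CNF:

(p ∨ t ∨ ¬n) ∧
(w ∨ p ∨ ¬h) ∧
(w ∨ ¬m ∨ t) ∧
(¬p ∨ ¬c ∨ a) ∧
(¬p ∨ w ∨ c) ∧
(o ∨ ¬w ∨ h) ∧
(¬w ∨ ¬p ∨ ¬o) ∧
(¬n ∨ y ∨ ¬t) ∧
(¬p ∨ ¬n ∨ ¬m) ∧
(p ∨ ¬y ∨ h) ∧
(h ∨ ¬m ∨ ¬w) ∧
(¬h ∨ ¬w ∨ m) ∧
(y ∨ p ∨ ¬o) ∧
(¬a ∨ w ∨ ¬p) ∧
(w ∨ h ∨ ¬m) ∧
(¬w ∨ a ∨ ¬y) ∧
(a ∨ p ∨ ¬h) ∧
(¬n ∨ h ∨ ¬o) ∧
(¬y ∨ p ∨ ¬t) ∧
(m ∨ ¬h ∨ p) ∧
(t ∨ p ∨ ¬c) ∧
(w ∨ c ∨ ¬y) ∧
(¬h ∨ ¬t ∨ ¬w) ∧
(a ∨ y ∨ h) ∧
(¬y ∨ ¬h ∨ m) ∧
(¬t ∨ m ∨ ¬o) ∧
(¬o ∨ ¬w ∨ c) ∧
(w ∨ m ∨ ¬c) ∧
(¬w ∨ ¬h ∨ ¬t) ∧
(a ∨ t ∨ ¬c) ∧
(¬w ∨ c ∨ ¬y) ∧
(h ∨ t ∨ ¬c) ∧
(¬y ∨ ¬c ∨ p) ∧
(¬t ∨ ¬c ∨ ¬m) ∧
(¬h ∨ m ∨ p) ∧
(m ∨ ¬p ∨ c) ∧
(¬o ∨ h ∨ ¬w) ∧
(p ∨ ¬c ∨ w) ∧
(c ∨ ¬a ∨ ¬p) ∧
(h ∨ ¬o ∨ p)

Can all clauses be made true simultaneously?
Yes

Yes, the formula is satisfiable.

One satisfying assignment is: h=True, w=True, t=False, a=False, o=False, p=True, c=False, n=False, m=True, y=False

Verification: With this assignment, all 40 clauses evaluate to true.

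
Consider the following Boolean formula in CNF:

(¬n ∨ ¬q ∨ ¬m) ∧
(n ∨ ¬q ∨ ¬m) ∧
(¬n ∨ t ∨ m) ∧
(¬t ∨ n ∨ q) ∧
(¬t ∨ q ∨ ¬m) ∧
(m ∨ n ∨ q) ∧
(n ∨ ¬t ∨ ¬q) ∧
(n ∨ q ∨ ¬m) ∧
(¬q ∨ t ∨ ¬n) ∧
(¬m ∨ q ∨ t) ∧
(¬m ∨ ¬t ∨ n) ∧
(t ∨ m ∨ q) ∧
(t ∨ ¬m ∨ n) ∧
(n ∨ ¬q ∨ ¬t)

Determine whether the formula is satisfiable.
Yes

Yes, the formula is satisfiable.

One satisfying assignment is: n=False, m=False, t=False, q=True

Verification: With this assignment, all 14 clauses evaluate to true.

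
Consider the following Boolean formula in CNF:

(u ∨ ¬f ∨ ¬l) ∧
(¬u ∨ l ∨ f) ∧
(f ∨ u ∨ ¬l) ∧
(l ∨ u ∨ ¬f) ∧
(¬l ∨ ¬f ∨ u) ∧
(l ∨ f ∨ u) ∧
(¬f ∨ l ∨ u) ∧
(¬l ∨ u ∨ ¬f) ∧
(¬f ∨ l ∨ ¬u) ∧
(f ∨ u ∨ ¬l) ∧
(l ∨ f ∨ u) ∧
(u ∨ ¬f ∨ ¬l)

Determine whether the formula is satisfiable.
Yes

Yes, the formula is satisfiable.

One satisfying assignment is: f=False, l=True, u=True

Verification: With this assignment, all 12 clauses evaluate to true.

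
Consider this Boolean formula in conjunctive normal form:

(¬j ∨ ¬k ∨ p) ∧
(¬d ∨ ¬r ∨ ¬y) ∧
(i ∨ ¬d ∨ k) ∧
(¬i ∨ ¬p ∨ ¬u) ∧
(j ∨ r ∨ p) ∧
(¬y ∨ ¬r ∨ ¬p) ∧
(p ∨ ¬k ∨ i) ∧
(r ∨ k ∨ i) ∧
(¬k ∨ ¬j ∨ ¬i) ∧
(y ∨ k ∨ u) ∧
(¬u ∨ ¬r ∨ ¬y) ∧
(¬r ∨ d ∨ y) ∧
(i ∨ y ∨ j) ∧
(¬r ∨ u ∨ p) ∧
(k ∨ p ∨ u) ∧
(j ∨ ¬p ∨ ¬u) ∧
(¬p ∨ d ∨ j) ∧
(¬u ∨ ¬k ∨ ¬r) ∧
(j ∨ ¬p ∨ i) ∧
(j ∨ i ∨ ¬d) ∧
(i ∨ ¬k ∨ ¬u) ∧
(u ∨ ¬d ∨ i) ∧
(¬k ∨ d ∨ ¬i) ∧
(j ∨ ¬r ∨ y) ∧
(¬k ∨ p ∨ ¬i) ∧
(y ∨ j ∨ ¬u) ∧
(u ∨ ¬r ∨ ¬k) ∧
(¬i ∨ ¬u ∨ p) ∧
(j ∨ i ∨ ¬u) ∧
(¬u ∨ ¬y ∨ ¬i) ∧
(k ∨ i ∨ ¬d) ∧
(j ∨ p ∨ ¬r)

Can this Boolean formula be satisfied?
Yes

Yes, the formula is satisfiable.

One satisfying assignment is: u=False, r=False, y=False, k=True, i=False, p=True, d=False, j=True

Verification: With this assignment, all 32 clauses evaluate to true.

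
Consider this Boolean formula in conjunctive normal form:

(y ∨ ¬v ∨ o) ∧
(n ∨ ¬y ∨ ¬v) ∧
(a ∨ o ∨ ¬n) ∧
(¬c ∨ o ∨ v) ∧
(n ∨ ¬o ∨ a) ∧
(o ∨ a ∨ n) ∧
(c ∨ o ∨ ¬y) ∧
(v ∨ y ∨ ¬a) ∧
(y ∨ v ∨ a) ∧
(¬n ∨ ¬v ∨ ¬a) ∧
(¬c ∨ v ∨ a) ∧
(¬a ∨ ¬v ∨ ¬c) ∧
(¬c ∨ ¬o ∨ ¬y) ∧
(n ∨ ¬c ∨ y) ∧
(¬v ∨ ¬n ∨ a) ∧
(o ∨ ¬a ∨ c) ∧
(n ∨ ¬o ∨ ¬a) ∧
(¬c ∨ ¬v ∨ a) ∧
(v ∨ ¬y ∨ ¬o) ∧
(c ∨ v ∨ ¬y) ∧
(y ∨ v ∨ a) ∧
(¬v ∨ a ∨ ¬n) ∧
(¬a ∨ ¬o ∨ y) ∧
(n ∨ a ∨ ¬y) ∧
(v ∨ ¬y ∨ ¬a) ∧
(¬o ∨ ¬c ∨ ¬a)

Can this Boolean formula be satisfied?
No

No, the formula is not satisfiable.

No assignment of truth values to the variables can make all 26 clauses true simultaneously.

The formula is UNSAT (unsatisfiable).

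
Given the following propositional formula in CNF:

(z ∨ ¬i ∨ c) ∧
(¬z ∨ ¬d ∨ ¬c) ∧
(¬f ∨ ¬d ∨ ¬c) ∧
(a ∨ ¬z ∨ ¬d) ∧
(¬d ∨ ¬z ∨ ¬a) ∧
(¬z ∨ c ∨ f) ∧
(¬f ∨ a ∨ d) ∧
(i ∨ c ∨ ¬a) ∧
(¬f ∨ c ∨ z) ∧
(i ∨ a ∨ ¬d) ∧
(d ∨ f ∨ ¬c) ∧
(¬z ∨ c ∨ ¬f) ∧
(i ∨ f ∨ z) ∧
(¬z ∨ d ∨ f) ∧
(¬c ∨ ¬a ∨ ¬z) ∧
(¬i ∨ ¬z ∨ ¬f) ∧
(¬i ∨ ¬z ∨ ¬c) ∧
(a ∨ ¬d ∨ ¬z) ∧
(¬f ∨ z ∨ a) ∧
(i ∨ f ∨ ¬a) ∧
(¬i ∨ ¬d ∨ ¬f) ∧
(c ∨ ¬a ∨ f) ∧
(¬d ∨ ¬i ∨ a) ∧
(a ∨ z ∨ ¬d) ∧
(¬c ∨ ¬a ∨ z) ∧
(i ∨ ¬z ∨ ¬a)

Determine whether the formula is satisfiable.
No

No, the formula is not satisfiable.

No assignment of truth values to the variables can make all 26 clauses true simultaneously.

The formula is UNSAT (unsatisfiable).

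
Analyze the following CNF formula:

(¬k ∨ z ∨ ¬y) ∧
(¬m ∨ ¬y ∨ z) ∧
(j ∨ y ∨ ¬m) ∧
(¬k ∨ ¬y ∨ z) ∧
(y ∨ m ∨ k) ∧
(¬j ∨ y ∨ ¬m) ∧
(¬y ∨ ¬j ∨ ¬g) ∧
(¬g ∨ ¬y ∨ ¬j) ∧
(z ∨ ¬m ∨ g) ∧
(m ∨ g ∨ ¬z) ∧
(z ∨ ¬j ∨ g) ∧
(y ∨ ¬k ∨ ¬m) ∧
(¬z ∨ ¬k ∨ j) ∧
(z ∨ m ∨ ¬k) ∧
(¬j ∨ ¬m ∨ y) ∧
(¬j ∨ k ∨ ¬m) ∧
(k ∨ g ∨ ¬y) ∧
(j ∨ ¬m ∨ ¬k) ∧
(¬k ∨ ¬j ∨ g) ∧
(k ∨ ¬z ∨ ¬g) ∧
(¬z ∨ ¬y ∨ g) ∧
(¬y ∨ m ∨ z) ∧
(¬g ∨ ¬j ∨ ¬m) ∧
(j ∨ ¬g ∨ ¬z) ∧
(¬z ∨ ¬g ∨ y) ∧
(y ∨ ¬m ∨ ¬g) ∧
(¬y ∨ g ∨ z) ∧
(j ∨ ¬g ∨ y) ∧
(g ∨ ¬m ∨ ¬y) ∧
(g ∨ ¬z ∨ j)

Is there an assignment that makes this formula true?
No

No, the formula is not satisfiable.

No assignment of truth values to the variables can make all 30 clauses true simultaneously.

The formula is UNSAT (unsatisfiable).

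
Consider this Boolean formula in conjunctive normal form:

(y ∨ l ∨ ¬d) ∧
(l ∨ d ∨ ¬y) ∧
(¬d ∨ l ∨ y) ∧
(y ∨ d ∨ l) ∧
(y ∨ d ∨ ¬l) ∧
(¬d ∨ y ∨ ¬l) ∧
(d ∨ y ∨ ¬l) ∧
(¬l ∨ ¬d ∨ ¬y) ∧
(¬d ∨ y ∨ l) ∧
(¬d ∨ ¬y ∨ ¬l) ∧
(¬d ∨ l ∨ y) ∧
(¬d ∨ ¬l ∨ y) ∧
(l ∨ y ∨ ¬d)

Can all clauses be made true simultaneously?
Yes

Yes, the formula is satisfiable.

One satisfying assignment is: d=False, y=True, l=True

Verification: With this assignment, all 13 clauses evaluate to true.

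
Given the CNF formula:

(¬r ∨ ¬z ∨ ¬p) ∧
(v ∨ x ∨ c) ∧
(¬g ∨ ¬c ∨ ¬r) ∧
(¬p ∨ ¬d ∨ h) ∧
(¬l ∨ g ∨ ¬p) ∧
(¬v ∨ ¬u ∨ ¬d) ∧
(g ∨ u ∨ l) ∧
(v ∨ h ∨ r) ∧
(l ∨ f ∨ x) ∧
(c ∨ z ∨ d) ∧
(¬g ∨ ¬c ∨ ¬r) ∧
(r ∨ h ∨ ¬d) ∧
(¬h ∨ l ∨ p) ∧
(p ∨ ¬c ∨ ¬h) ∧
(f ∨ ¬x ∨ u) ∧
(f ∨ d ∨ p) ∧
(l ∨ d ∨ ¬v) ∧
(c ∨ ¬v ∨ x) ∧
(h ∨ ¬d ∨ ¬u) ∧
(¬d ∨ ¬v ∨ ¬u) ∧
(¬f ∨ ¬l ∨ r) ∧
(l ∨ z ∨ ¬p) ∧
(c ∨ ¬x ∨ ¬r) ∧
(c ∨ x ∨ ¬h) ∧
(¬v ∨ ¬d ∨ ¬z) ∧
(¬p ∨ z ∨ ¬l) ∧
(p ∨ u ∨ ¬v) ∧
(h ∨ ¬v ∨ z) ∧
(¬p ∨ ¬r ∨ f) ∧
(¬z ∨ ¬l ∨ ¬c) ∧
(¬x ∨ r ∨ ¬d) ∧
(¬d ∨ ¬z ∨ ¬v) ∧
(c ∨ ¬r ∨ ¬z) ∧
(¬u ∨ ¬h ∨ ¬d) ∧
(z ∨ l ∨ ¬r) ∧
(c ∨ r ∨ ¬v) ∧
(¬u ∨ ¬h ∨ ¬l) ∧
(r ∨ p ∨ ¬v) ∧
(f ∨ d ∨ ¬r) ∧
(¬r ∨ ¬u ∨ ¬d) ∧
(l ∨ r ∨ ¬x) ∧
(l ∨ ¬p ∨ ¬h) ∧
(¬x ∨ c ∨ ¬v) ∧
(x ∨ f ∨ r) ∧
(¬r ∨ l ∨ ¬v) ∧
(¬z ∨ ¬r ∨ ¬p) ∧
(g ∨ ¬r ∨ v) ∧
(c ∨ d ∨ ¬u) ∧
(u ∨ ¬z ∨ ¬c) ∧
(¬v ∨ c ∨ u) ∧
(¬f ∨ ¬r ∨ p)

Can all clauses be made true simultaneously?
No

No, the formula is not satisfiable.

No assignment of truth values to the variables can make all 51 clauses true simultaneously.

The formula is UNSAT (unsatisfiable).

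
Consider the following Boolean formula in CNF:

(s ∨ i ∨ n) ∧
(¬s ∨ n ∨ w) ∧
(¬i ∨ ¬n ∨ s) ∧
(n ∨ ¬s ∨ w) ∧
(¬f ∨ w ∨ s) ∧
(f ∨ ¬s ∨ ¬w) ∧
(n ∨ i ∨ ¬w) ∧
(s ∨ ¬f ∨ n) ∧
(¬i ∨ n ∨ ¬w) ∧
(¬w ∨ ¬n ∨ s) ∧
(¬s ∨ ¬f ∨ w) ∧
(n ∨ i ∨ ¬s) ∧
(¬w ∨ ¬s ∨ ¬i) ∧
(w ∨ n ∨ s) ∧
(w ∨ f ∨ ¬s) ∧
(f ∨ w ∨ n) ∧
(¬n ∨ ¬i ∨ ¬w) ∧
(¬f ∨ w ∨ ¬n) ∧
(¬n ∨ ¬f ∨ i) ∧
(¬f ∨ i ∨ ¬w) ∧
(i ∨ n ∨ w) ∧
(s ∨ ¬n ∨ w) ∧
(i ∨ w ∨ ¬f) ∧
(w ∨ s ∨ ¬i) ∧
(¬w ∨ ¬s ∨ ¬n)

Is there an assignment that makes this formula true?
No

No, the formula is not satisfiable.

No assignment of truth values to the variables can make all 25 clauses true simultaneously.

The formula is UNSAT (unsatisfiable).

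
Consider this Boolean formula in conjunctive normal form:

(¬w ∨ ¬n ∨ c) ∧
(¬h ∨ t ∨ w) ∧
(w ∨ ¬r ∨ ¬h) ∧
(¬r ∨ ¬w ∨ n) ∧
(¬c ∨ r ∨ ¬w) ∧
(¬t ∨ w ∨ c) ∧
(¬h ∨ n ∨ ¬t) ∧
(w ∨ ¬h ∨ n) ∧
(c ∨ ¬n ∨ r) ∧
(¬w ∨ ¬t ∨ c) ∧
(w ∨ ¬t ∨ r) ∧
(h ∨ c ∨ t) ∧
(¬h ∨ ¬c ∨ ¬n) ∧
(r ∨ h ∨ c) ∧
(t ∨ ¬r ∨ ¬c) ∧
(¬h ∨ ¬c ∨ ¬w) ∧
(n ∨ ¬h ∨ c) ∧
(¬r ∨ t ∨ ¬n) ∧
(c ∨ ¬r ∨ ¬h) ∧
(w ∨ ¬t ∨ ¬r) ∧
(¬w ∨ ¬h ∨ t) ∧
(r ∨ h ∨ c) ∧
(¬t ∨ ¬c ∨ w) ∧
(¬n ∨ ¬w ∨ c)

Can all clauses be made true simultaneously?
Yes

Yes, the formula is satisfiable.

One satisfying assignment is: h=False, w=False, n=False, r=False, c=True, t=False

Verification: With this assignment, all 24 clauses evaluate to true.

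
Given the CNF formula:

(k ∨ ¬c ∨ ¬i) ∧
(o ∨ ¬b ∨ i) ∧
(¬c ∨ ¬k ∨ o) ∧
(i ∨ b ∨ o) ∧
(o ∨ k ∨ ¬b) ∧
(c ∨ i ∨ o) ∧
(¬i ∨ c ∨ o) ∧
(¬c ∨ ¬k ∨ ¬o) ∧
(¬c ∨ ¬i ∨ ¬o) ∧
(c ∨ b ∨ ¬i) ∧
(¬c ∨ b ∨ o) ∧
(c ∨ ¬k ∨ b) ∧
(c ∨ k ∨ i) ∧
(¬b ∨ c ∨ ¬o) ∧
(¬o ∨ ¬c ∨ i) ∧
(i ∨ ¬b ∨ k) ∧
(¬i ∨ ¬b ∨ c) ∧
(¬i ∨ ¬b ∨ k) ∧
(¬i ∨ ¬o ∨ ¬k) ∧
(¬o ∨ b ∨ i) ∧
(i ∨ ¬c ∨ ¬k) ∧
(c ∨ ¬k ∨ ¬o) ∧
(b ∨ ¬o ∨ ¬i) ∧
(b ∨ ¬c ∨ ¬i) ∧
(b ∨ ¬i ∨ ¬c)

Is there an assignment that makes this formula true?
No

No, the formula is not satisfiable.

No assignment of truth values to the variables can make all 25 clauses true simultaneously.

The formula is UNSAT (unsatisfiable).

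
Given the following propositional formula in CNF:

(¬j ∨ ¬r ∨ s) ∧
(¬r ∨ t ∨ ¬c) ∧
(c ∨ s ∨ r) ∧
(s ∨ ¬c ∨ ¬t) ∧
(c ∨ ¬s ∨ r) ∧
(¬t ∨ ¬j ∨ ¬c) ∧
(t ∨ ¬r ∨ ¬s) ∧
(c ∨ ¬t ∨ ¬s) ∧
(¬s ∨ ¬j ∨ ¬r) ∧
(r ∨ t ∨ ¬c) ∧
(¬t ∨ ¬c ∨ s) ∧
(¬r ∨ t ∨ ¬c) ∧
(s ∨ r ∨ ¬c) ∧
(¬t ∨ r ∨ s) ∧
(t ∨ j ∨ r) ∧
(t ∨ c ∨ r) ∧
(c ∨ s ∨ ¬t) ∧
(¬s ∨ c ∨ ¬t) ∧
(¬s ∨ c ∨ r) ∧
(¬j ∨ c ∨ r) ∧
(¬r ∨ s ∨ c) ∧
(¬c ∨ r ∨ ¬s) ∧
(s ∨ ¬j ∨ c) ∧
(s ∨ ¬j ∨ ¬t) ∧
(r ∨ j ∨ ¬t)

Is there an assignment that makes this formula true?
Yes

Yes, the formula is satisfiable.

One satisfying assignment is: c=True, j=False, r=True, t=True, s=True

Verification: With this assignment, all 25 clauses evaluate to true.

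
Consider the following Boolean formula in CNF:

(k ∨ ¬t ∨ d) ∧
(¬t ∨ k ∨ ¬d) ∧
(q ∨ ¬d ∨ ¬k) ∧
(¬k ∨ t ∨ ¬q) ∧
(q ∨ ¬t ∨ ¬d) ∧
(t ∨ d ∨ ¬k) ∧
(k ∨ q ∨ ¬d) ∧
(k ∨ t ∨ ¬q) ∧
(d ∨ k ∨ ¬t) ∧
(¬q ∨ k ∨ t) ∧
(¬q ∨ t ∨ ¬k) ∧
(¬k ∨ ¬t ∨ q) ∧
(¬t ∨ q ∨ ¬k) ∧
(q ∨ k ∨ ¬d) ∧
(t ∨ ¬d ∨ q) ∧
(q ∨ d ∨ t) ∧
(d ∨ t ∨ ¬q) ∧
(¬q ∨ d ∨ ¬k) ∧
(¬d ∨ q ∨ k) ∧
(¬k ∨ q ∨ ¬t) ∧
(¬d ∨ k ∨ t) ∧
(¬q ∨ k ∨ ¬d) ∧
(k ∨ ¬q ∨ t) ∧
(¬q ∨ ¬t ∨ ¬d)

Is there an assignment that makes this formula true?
No

No, the formula is not satisfiable.

No assignment of truth values to the variables can make all 24 clauses true simultaneously.

The formula is UNSAT (unsatisfiable).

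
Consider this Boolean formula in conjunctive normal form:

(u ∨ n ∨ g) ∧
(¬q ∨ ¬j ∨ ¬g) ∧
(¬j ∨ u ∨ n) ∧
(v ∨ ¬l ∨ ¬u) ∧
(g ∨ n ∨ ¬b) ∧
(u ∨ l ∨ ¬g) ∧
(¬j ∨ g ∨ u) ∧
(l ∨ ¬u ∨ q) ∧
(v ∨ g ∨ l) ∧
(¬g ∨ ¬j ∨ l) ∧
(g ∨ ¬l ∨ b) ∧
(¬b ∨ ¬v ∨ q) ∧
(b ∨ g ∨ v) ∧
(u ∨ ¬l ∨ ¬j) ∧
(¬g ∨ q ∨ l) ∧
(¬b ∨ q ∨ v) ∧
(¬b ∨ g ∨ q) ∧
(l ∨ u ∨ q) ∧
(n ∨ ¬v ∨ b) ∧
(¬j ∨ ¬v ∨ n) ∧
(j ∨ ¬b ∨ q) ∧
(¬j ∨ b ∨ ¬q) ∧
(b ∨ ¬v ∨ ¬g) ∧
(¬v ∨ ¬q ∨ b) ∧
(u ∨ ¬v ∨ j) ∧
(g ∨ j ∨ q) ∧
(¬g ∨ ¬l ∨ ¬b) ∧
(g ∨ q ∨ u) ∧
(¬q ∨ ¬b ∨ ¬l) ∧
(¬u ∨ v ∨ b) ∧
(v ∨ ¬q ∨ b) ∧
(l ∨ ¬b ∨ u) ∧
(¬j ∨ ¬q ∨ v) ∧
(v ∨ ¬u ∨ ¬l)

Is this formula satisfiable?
Yes

Yes, the formula is satisfiable.

One satisfying assignment is: u=False, q=False, j=False, b=False, v=False, n=False, g=True, l=True

Verification: With this assignment, all 34 clauses evaluate to true.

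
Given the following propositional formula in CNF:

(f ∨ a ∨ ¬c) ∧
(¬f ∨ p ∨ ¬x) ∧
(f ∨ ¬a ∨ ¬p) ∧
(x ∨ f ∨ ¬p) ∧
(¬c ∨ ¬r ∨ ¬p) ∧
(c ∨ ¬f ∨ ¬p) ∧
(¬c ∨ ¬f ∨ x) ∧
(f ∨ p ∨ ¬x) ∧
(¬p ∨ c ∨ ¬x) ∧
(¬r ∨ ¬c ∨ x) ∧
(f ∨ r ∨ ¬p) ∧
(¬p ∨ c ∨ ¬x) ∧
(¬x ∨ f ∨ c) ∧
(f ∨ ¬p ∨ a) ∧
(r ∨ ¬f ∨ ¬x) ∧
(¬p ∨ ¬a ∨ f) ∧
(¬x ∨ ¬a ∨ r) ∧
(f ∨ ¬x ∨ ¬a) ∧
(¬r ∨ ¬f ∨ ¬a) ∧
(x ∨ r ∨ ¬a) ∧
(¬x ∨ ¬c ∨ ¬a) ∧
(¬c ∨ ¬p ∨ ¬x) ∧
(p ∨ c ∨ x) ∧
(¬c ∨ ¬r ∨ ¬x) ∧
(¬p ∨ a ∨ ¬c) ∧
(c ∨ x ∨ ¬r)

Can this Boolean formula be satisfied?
No

No, the formula is not satisfiable.

No assignment of truth values to the variables can make all 26 clauses true simultaneously.

The formula is UNSAT (unsatisfiable).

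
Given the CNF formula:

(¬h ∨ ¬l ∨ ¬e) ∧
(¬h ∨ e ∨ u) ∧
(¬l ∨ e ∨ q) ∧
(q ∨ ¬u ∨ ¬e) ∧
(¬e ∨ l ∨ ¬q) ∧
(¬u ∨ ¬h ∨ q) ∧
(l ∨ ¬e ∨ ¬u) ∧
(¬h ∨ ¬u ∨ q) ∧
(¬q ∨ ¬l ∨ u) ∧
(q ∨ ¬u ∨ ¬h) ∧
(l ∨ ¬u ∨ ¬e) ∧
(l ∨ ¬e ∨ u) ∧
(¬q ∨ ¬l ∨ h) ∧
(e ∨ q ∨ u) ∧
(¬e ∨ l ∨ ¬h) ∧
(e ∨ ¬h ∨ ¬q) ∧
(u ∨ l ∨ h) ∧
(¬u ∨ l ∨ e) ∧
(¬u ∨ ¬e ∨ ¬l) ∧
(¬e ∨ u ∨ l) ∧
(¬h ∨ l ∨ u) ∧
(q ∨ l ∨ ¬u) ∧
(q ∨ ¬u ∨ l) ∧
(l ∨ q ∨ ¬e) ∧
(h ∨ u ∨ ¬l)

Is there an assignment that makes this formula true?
No

No, the formula is not satisfiable.

No assignment of truth values to the variables can make all 25 clauses true simultaneously.

The formula is UNSAT (unsatisfiable).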